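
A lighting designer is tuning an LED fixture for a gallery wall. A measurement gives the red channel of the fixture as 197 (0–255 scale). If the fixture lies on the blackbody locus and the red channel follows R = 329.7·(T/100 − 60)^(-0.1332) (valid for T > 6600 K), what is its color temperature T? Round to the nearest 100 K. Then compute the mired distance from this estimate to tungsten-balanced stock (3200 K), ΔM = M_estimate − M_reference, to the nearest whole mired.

(t − 60)^(-0.1332) = 197/329.7 = 0.59751.
t − 60 = 0.59751^(1/-0.1332) = 0.59751^(-7.508) = 47.761, so t = 107.761.
T = 100·t = 10776 K → 10800 K to the nearest 100 K.
M_estimate = 10⁶/10800 = 92.59; M_reference = 10⁶/3200 = 312.50.
ΔM = 92.59 − 312.50 = -219.91 → -220 mireds.

-220 mireds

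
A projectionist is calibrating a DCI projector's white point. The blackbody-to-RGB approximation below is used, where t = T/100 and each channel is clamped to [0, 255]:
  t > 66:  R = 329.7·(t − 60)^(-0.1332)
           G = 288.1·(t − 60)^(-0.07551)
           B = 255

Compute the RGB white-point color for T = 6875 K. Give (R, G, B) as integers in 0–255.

t = 6875/100 = 68.75; the t > 66 branch applies.
R = 329.7·(68.75 − 60)^(-0.1332) = 329.7·8.75^(-0.1332) = 329.7·0.74907 = 246.970.
G = 288.1·(68.75 − 60)^(-0.07551) = 288.1·8.75^(-0.07551) = 288.1·0.84892 = 244.575.
B = 255 by definition for t > 66.
Rounded: (247, 245, 255).

(247, 245, 255)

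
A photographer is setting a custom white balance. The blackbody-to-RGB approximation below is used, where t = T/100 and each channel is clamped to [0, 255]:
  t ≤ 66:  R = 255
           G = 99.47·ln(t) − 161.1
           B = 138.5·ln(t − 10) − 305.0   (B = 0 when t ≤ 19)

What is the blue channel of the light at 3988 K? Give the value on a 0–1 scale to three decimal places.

0.649

t = 3988/100 = 39.88; the t ≤ 66 branch applies.
B = 138.5·ln(39.88 − 10) − 305.0 = 138.5·ln 29.88 − 305.0 = 138.5·3.3972 − 305.0 = 165.511.
On a 0–1 scale: 165.511/255 = 0.6491 → 0.649.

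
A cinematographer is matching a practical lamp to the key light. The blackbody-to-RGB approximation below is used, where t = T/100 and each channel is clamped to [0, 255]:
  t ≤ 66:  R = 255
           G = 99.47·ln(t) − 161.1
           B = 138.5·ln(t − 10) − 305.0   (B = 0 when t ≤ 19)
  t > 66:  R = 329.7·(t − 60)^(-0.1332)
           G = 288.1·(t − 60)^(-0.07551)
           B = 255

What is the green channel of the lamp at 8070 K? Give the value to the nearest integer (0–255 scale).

t = 8070/100 = 80.7; the t > 66 branch applies.
G = 288.1·(80.7 − 60)^(-0.07551) = 288.1·20.7^(-0.07551) = 288.1·0.79548 = 229.179.
Rounded: 229.

229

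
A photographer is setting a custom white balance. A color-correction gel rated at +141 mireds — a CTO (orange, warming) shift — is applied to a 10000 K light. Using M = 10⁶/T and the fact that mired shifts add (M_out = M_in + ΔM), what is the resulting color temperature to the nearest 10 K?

M_in = 10⁶/10000 = 100.00 mireds.
M_out = 100.00 + (+141) = 241.00 mireds.
T_out = 10⁶/241.00 = 4149.4 K → 4150 K.

4150 K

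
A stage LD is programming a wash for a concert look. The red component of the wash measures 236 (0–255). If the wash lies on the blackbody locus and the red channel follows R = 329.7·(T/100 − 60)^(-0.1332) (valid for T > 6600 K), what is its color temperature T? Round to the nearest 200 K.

(t − 60)^(-0.1332) = 236/329.7 = 0.71580.
t − 60 = 0.71580^(1/-0.1332) = 0.71580^(-7.508) = 12.307, so t = 72.307.
T = 100·t = 7231 K → 7200 K to the nearest 200 K.

7200 K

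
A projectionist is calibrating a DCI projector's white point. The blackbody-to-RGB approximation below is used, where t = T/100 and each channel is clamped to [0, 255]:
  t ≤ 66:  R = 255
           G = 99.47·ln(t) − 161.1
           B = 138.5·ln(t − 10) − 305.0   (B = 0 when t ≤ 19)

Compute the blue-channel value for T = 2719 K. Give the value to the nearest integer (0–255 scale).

t = 2719/100 = 27.19; the t ≤ 66 branch applies.
B = 138.5·ln(27.19 − 10) − 305.0 = 138.5·ln 17.19 − 305.0 = 138.5·2.8443 − 305.0 = 88.939.
Rounded: 89.

89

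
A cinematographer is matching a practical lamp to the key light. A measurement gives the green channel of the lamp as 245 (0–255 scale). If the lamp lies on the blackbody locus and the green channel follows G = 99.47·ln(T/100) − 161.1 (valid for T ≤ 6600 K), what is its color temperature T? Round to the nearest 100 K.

ln t = (245 + 161.1) / 99.47 = 4.0826.
t = e^4.0826 = 59.302.
T = 100·t = 5930 K → 5900 K to the nearest 100 K.

5900 K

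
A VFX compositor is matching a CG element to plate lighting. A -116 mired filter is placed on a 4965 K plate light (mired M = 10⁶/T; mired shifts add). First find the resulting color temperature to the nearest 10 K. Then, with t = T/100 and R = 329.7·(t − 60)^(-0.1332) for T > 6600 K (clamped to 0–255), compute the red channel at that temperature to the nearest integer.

M_in = 10⁶/4965 = 201.41; M_out = 201.41 + (-116) = 85.41.
T_out = 10⁶/85.41 = 11708.2 K → 11710 K; t = 117.1.
R = 329.7·(117.1 − 60)^(-0.1332) = 329.7·57.1^(-0.1332) = 329.7·0.58347 = 192.369.
Rounded: 192.

192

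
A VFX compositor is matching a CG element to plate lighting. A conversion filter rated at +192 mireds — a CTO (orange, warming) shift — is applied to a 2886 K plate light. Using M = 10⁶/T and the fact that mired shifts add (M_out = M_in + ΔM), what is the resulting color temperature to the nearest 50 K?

1850 K

M_in = 10⁶/2886 = 346.50 mireds.
M_out = 346.50 + (+192) = 538.50 mireds.
T_out = 10⁶/538.50 = 1857.0 K → 1850 K.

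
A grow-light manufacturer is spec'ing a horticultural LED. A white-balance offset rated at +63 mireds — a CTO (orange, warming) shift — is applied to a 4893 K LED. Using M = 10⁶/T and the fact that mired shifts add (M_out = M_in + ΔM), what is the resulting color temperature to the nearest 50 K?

3750 K

M_in = 10⁶/4893 = 204.37 mireds.
M_out = 204.37 + (+63) = 267.37 mireds.
T_out = 10⁶/267.37 = 3740.1 K → 3750 K.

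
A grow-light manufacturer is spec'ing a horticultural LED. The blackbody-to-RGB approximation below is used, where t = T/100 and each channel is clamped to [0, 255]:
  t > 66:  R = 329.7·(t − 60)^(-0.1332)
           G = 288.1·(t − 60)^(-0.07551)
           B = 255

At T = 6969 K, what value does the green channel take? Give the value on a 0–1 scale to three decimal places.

0.952

t = 6969/100 = 69.69; the t > 66 branch applies.
G = 288.1·(69.69 − 60)^(-0.07551) = 288.1·9.69^(-0.07551) = 288.1·0.84241 = 242.698.
On a 0–1 scale: 242.698/255 = 0.9518 → 0.952.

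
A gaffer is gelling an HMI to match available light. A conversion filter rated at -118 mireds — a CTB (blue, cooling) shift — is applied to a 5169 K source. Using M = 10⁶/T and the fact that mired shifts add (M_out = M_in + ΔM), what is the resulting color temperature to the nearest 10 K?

13250 K

M_in = 10⁶/5169 = 193.46 mireds.
M_out = 193.46 + (-118) = 75.46 mireds.
T_out = 10⁶/75.46 = 13251.9 K → 13250 K.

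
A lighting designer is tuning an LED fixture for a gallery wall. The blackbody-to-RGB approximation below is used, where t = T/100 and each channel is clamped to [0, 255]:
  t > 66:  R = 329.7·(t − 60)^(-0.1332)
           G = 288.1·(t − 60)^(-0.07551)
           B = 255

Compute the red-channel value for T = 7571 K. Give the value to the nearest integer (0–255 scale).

t = 7571/100 = 75.71; the t > 66 branch applies.
R = 329.7·(75.71 − 60)^(-0.1332) = 329.7·15.71^(-0.1332) = 329.7·0.69290 = 228.448.
Rounded: 228.

228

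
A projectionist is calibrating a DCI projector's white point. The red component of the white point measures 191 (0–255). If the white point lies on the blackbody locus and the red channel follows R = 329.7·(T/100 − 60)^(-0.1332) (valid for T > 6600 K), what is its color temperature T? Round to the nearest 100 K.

(t − 60)^(-0.1332) = 191/329.7 = 0.57931.
t − 60 = 0.57931^(1/-0.1332) = 0.57931^(-7.508) = 60.245, so t = 120.245.
T = 100·t = 12025 K → 12000 K to the nearest 100 K.

12000 K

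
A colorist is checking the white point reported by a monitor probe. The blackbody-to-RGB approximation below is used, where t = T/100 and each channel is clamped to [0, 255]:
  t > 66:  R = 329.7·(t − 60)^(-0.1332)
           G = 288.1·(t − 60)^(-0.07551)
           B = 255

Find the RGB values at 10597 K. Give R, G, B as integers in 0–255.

R=198, G=216, B=255

t = 10597/100 = 105.97; the t > 66 branch applies.
R = 329.7·(105.97 − 60)^(-0.1332) = 329.7·45.97^(-0.1332) = 329.7·0.60056 = 198.006.
G = 288.1·(105.97 − 60)^(-0.07551) = 288.1·45.97^(-0.07551) = 288.1·0.74897 = 215.779.
B = 255 by definition for t > 66.
Rounded: (198, 216, 255).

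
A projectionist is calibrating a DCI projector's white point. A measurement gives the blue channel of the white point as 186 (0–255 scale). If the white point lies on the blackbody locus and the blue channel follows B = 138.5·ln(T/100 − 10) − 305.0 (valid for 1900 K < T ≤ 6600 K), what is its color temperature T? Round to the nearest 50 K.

4450 K

ln(t − 10) = (186 + 305.0) / 138.5 = 3.5451.
t − 10 = e^3.5451 = 34.644, so t = 44.644.
T = 100·t = 4464 K → 4450 K to the nearest 50 K.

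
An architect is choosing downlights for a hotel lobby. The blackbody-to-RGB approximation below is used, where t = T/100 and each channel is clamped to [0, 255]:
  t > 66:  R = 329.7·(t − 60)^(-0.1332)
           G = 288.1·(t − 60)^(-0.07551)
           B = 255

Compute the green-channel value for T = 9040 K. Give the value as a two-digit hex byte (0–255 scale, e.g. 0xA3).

t = 9040/100 = 90.4; the t > 66 branch applies.
G = 288.1·(90.4 − 60)^(-0.07551) = 288.1·30.4^(-0.07551) = 288.1·0.77273 = 222.624.
Rounded: 223; in hex, 0xDF.

0xDF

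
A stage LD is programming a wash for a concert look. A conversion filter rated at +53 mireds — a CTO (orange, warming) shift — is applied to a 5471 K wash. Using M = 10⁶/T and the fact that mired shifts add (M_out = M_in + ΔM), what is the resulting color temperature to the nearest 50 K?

M_in = 10⁶/5471 = 182.78 mireds.
M_out = 182.78 + (+53) = 235.78 mireds.
T_out = 10⁶/235.78 = 4241.2 K → 4250 K.

4250 K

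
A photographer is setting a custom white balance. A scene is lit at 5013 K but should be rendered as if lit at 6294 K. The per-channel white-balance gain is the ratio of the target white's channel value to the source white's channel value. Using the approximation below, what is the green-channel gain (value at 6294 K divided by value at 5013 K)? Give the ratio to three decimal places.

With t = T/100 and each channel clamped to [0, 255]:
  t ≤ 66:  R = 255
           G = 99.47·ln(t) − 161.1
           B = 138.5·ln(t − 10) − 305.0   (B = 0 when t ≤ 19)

At 5013 K (t = 50.13):
  G = 99.47·ln 50.13 − 161.1 = 99.47·3.9146 − 161.1 = 228.287.
At 6294 K (t = 62.94):
  G = 99.47·ln 62.94 − 161.1 = 99.47·4.1422 − 161.1 = 250.923.
Gain = 250.923 / 228.287 = 1.0992 → 1.099.

1.099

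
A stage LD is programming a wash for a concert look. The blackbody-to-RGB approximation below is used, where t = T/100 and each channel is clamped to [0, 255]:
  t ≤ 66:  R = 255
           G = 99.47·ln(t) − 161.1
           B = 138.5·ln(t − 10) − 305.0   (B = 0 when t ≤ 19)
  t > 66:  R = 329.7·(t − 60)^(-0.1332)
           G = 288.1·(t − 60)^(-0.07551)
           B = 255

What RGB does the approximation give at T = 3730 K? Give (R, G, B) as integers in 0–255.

t = 3730/100 = 37.3; the t ≤ 66 branch applies.
R = 255 by definition for t ≤ 66.
G = 99.47·ln 37.3 − 161.1 = 99.47·3.6190 − 161.1 = 198.881.
B = 138.5·ln(37.3 − 10) − 305.0 = 138.5·ln 27.3 − 305.0 = 138.5·3.3069 − 305.0 = 153.004.
Rounded: (255, 199, 153).

(255, 199, 153)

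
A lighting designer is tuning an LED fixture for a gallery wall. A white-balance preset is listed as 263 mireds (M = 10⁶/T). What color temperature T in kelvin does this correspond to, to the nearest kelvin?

T = 10⁶ / 263 = 3802.28 K → 3802 K.

3802 K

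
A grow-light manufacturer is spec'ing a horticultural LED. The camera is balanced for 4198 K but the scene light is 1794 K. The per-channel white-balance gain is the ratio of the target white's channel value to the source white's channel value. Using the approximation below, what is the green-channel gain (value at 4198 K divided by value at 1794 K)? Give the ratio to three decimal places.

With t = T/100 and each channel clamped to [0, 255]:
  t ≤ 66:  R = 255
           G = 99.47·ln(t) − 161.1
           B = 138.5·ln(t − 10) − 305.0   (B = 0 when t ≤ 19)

At 1794 K (t = 17.94):
  G = 99.47·ln 17.94 − 161.1 = 99.47·2.8870 − 161.1 = 126.073.
At 4198 K (t = 41.98):
  G = 99.47·ln 41.98 − 161.1 = 99.47·3.7372 − 161.1 = 210.639.
Gain = 210.639 / 126.073 = 1.6708 → 1.671.

1.671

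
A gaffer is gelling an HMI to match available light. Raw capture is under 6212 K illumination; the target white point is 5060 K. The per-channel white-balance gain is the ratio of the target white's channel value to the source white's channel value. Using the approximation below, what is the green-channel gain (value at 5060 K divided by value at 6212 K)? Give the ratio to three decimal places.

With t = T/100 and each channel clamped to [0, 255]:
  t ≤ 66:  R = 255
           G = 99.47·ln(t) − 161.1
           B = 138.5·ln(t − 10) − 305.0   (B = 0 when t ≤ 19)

At 6212 K (t = 62.12):
  G = 99.47·ln 62.12 − 161.1 = 99.47·4.1291 − 161.1 = 249.618.
At 5060 K (t = 50.6):
  G = 99.47·ln 50.6 − 161.1 = 99.47·3.9240 − 161.1 = 229.215.
Gain = 229.215 / 249.618 = 0.9183 → 0.918.

0.918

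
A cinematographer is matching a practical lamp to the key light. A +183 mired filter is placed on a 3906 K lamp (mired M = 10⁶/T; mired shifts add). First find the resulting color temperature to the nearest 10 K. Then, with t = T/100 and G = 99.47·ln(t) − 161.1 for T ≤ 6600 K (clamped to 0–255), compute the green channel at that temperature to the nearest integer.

M_in = 10⁶/3906 = 256.02; M_out = 256.02 + (+183) = 439.02.
T_out = 10⁶/439.02 = 2277.8 K → 2280 K; t = 22.8.
G = 99.47·ln 22.8 − 161.1 = 99.47·3.1268 − 161.1 = 149.919.
Rounded: 150.

150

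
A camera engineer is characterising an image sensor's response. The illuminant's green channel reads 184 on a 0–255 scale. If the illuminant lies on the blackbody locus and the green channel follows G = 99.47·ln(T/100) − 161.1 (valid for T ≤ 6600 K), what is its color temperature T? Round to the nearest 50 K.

ln t = (184 + 161.1) / 99.47 = 3.4694.
t = e^3.4694 = 32.117.
T = 100·t = 3212 K → 3200 K to the nearest 50 K.

3200 K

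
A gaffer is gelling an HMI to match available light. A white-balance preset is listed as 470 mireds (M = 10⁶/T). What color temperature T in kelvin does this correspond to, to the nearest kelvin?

T = 10⁶ / 470 = 2127.66 K → 2128 K.

2128 K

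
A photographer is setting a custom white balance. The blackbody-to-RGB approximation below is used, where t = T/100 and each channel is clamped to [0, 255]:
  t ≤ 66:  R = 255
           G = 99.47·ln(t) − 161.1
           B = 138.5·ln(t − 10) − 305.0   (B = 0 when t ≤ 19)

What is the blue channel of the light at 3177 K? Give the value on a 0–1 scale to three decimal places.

t = 3177/100 = 31.77; the t ≤ 66 branch applies.
B = 138.5·ln(31.77 − 10) − 305.0 = 138.5·ln 21.77 − 305.0 = 138.5·3.0805 − 305.0 = 121.654.
On a 0–1 scale: 121.654/255 = 0.4771 → 0.477.

0.477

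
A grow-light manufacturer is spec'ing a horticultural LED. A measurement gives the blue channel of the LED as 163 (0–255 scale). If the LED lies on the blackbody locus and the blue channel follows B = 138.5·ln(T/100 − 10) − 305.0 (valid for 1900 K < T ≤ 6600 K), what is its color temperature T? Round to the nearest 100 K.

3900 K

ln(t − 10) = (163 + 305.0) / 138.5 = 3.3791.
t − 10 = e^3.3791 = 29.343, so t = 39.343.
T = 100·t = 3934 K → 3900 K to the nearest 100 K.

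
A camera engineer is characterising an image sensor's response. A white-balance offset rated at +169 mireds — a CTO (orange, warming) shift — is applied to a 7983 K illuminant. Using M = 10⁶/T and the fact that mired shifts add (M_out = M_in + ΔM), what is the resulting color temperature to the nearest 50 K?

M_in = 10⁶/7983 = 125.27 mireds.
M_out = 125.27 + (+169) = 294.27 mireds.
T_out = 10⁶/294.27 = 3398.3 K → 3400 K.

3400 K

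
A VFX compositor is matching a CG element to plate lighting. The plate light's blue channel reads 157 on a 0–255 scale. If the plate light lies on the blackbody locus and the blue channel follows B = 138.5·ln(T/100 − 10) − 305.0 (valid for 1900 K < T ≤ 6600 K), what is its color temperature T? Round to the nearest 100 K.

ln(t − 10) = (157 + 305.0) / 138.5 = 3.3357.
t − 10 = e^3.3357 = 28.099, so t = 38.099.
T = 100·t = 3810 K → 3800 K to the nearest 100 K.

3800 K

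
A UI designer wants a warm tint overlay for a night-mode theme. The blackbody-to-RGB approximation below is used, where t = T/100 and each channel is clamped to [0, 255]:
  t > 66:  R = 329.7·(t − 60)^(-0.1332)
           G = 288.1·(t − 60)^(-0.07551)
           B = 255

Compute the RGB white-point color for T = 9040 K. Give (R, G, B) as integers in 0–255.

(209, 223, 255)

t = 9040/100 = 90.4; the t > 66 branch applies.
R = 329.7·(90.4 − 60)^(-0.1332) = 329.7·30.4^(-0.1332) = 329.7·0.63457 = 209.219.
G = 288.1·(90.4 − 60)^(-0.07551) = 288.1·30.4^(-0.07551) = 288.1·0.77273 = 222.624.
B = 255 by definition for t > 66.
Rounded: (209, 223, 255).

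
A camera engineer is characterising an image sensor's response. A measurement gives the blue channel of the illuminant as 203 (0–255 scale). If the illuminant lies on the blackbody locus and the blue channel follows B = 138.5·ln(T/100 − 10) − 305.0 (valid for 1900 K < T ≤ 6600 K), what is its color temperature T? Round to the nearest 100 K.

ln(t − 10) = (203 + 305.0) / 138.5 = 3.6679.
t − 10 = e^3.6679 = 39.168, so t = 49.168.
T = 100·t = 4917 K → 4900 K to the nearest 100 K.

4900 K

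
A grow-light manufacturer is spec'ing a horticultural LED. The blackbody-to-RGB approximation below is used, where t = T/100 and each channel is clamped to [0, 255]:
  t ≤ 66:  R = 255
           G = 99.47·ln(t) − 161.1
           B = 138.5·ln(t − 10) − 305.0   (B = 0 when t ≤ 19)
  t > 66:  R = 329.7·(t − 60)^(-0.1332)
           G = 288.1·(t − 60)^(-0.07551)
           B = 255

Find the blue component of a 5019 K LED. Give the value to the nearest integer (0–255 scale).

t = 5019/100 = 50.19; the t ≤ 66 branch applies.
B = 138.5·ln(50.19 − 10) − 305.0 = 138.5·ln 40.19 − 305.0 = 138.5·3.6936 − 305.0 = 206.566.
Rounded: 207.

207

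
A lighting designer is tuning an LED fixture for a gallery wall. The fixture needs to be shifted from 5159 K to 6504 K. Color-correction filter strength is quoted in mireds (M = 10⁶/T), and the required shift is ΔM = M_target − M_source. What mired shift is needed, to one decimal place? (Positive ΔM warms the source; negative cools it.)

M_source = 10⁶/5159 = 193.836; M_target = 10⁶/6504 = 153.752.
ΔM = 153.752 − 193.836 = -40.084 → -40.1 mireds, a cooling shift.

-40.1 mireds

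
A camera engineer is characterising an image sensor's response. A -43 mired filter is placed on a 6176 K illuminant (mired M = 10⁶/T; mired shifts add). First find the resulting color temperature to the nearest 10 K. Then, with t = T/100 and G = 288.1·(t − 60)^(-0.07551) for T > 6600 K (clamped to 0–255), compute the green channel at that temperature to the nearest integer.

M_in = 10⁶/6176 = 161.92; M_out = 161.92 + (-43) = 118.92.
T_out = 10⁶/118.92 = 8409.2 K → 8410 K; t = 84.1.
G = 288.1·(84.1 − 60)^(-0.07551) = 288.1·24.1^(-0.07551) = 288.1·0.78640 = 226.562.
Rounded: 227.

227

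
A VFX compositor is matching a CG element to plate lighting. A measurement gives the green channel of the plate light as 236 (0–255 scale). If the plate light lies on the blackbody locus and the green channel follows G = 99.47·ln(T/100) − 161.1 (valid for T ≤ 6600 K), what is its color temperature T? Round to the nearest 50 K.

5400 K

ln t = (236 + 161.1) / 99.47 = 3.9922.
t = e^3.9922 = 54.172.
T = 100·t = 5417 K → 5400 K to the nearest 50 K.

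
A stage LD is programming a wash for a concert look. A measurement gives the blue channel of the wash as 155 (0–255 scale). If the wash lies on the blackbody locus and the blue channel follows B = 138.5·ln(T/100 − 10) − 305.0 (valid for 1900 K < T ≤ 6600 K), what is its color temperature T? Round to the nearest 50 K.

ln(t − 10) = (155 + 305.0) / 138.5 = 3.3213.
t − 10 = e^3.3213 = 27.696, so t = 37.696.
T = 100·t = 3770 K → 3750 K to the nearest 50 K.

3750 K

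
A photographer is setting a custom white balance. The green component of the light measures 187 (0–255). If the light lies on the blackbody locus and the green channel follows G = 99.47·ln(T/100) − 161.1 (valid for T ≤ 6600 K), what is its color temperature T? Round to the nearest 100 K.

ln t = (187 + 161.1) / 99.47 = 3.4995.
t = e^3.4995 = 33.100.
T = 100·t = 3310 K → 3300 K to the nearest 100 K.

3300 K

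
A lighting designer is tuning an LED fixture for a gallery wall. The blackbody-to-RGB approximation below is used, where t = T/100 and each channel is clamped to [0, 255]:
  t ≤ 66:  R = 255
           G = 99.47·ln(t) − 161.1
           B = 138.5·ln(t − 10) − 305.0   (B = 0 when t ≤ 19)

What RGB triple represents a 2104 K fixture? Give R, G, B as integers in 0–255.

t = 2104/100 = 21.04; the t ≤ 66 branch applies.
R = 255 by definition for t ≤ 66.
G = 99.47·ln 21.04 − 161.1 = 99.47·3.0464 − 161.1 = 141.928.
B = 138.5·ln(21.04 − 10) − 305.0 = 138.5·ln 11.04 − 305.0 = 138.5·2.4015 − 305.0 = 27.611.
Rounded: (255, 142, 28).

R=255, G=142, B=28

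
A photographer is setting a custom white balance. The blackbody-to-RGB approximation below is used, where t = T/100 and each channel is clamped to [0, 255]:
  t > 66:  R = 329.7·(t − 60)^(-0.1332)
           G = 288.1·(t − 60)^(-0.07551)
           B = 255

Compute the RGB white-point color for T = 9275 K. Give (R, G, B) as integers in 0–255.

(207, 221, 255)

t = 9275/100 = 92.75; the t > 66 branch applies.
R = 329.7·(92.75 − 60)^(-0.1332) = 329.7·32.75^(-0.1332) = 329.7·0.62831 = 207.154.
G = 288.1·(92.75 − 60)^(-0.07551) = 288.1·32.75^(-0.07551) = 288.1·0.76840 = 221.376.
B = 255 by definition for t > 66.
Rounded: (207, 221, 255).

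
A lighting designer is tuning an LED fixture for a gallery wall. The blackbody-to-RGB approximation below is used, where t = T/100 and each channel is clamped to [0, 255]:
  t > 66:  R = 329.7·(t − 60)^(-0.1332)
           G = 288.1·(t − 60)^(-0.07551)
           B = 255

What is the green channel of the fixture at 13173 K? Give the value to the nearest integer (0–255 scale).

t = 13173/100 = 131.73; the t > 66 branch applies.
G = 288.1·(131.73 − 60)^(-0.07551) = 288.1·71.73^(-0.07551) = 288.1·0.72423 = 208.650.
Rounded: 209.

209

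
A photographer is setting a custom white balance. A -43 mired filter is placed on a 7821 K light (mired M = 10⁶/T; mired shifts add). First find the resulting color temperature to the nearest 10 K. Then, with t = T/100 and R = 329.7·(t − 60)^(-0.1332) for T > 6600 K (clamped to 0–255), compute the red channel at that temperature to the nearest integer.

M_in = 10⁶/7821 = 127.86; M_out = 127.86 + (-43) = 84.86.
T_out = 10⁶/84.86 = 11784.0 K → 11780 K; t = 117.8.
R = 329.7·(117.8 − 60)^(-0.1332) = 329.7·57.8^(-0.1332) = 329.7·0.58252 = 192.057.
Rounded: 192.

192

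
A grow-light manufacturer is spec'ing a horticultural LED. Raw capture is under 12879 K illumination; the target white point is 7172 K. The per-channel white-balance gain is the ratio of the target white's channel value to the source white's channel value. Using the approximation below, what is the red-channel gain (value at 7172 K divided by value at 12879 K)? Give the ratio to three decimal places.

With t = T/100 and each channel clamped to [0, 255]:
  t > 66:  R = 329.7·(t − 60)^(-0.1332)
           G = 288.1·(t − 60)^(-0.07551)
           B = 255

1.266

At 12879 K (t = 128.79):
  R = 329.7·(128.79 − 60)^(-0.1332) = 329.7·68.79^(-0.1332) = 329.7·0.56917 = 187.655.
At 7172 K (t = 71.72):
  R = 329.7·(71.72 − 60)^(-0.1332) = 329.7·11.72^(-0.1332) = 329.7·0.72047 = 237.541.
Gain = 237.541 / 187.655 = 1.2658 → 1.266.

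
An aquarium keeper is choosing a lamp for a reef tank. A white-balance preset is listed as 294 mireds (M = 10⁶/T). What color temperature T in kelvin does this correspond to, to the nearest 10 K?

T = 10⁶ / 294 = 3401.36 K → 3400 K.

3400 K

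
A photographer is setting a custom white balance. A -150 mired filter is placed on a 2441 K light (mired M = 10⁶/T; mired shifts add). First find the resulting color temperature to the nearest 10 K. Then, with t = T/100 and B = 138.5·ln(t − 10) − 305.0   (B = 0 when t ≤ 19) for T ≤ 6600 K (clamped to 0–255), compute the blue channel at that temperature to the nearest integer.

M_in = 10⁶/2441 = 409.67; M_out = 409.67 + (-150) = 259.67.
T_out = 10⁶/259.67 = 3851.1 K → 3850 K; t = 38.5.
B = 138.5·ln(38.5 − 10) − 305.0 = 138.5·ln 28.5 − 305.0 = 138.5·3.3499 − 305.0 = 158.962.
Rounded: 159.

159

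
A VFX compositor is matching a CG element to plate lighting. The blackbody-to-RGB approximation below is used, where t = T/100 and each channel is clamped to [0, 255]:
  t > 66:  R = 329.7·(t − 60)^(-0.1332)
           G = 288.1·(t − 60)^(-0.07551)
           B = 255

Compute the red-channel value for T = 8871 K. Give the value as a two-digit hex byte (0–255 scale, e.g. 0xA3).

t = 8871/100 = 88.71; the t > 66 branch applies.
R = 329.7·(88.71 − 60)^(-0.1332) = 329.7·28.71^(-0.1332) = 329.7·0.63943 = 210.819.
Rounded: 211; in hex, 0xD3.

0xD3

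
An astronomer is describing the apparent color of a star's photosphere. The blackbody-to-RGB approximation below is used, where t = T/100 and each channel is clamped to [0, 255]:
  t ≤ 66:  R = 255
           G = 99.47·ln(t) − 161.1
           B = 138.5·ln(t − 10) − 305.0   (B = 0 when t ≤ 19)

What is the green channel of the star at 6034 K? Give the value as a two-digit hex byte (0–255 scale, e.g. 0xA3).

0xF7

t = 6034/100 = 60.34; the t ≤ 66 branch applies.
G = 99.47·ln 60.34 − 161.1 = 99.47·4.1000 − 161.1 = 246.727.
Rounded: 247; in hex, 0xF7.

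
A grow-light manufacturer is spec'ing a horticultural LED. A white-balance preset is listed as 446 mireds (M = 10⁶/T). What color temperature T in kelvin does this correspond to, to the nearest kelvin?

T = 10⁶ / 446 = 2242.15 K → 2242 K.

2242 K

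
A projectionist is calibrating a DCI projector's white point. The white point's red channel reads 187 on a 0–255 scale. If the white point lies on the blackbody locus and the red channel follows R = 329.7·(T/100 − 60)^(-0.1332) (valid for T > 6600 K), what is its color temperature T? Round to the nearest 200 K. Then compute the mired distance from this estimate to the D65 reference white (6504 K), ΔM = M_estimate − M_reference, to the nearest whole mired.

-77 mireds

(t − 60)^(-0.1332) = 187/329.7 = 0.56718.
t − 60 = 0.56718^(1/-0.1332) = 0.56718^(-7.508) = 70.620, so t = 130.620.
T = 100·t = 13062 K → 13000 K to the nearest 200 K.
M_estimate = 10⁶/13000 = 76.92; M_reference = 10⁶/6504 = 153.75.
ΔM = 76.92 − 153.75 = -76.83 → -77 mireds.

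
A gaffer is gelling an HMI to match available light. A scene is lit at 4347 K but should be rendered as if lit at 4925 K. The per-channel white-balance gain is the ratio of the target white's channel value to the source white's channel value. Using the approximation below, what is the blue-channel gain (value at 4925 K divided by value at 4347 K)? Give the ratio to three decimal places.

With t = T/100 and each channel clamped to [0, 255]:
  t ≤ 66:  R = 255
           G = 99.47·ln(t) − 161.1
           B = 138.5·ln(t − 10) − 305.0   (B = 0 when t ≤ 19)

At 4347 K (t = 43.47):
  B = 138.5·ln(43.47 − 10) − 305.0 = 138.5·ln 33.47 − 305.0 = 138.5·3.5106 − 305.0 = 181.225.
At 4925 K (t = 49.25):
  B = 138.5·ln(49.25 − 10) − 305.0 = 138.5·ln 39.25 − 305.0 = 138.5·3.6700 − 305.0 = 203.288.
Gain = 203.288 / 181.225 = 1.1217 → 1.122.

1.122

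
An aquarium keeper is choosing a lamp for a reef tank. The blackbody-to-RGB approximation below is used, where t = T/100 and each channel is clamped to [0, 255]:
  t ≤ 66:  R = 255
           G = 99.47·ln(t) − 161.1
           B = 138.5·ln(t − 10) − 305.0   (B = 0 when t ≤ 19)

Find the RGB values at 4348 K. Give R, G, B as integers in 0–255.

R=255, G=214, B=181

t = 4348/100 = 43.48; the t ≤ 66 branch applies.
R = 255 by definition for t ≤ 66.
G = 99.47·ln 43.48 − 161.1 = 99.47·3.7723 − 161.1 = 214.131.
B = 138.5·ln(43.48 − 10) − 305.0 = 138.5·ln 33.48 − 305.0 = 138.5·3.5109 − 305.0 = 181.266.
Rounded: (255, 214, 181).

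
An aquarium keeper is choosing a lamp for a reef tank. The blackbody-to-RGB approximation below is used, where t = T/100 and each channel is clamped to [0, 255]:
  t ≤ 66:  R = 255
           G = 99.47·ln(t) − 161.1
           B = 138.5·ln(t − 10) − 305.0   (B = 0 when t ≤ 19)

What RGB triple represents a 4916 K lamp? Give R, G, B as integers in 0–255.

t = 4916/100 = 49.16; the t ≤ 66 branch applies.
R = 255 by definition for t ≤ 66.
G = 99.47·ln 49.16 − 161.1 = 99.47·3.8951 − 161.1 = 226.344.
B = 138.5·ln(49.16 − 10) − 305.0 = 138.5·ln 39.16 − 305.0 = 138.5·3.6677 − 305.0 = 202.970.
Rounded: (255, 226, 203).

R=255, G=226, B=203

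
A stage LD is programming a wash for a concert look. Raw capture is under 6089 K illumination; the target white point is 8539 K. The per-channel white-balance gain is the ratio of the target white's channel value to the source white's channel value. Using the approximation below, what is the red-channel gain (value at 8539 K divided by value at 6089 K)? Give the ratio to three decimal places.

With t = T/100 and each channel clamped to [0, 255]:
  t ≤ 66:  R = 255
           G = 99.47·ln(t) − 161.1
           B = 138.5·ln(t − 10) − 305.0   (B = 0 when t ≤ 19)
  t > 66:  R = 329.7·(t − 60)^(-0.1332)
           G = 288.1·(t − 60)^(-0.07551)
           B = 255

At 6089 K (t = 60.89):
  R = 255 by definition for t ≤ 66.
At 8539 K (t = 85.39):
  R = 329.7·(85.39 − 60)^(-0.1332) = 329.7·25.39^(-0.1332) = 329.7·0.64998 = 214.298.
Gain = 214.298 / 255.000 = 0.8404 → 0.840.

0.840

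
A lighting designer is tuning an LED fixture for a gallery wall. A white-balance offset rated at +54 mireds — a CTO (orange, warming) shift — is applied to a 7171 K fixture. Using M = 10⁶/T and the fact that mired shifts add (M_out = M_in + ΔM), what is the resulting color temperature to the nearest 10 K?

M_in = 10⁶/7171 = 139.45 mireds.
M_out = 139.45 + (+54) = 193.45 mireds.
T_out = 10⁶/193.45 = 5169.3 K → 5170 K.

5170 K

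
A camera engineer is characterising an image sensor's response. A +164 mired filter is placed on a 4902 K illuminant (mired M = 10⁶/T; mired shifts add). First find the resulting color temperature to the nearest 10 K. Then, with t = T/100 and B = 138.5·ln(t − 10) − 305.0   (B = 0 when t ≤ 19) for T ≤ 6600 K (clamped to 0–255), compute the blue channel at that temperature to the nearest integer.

M_in = 10⁶/4902 = 204.00; M_out = 204.00 + (+164) = 368.00.
T_out = 10⁶/368.00 = 2717.4 K → 2720 K; t = 27.2.
B = 138.5·ln(27.2 − 10) − 305.0 = 138.5·ln 17.2 − 305.0 = 138.5·2.8449 − 305.0 = 89.020.
Rounded: 89.

89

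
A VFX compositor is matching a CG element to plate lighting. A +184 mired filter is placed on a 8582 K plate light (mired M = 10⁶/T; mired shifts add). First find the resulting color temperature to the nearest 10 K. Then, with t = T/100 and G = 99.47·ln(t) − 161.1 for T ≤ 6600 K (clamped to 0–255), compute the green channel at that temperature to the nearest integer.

M_in = 10⁶/8582 = 116.52; M_out = 116.52 + (+184) = 300.52.
T_out = 10⁶/300.52 = 3327.5 K → 3330 K; t = 33.3.
G = 99.47·ln 33.3 − 161.1 = 99.47·3.5056 − 161.1 = 187.598.
Rounded: 188.

188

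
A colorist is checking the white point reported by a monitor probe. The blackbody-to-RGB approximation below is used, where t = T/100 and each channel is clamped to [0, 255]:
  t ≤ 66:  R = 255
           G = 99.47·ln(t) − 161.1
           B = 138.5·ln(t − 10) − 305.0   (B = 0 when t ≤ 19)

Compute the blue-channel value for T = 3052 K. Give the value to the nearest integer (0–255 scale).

113

t = 3052/100 = 30.52; the t ≤ 66 branch applies.
B = 138.5·ln(30.52 − 10) − 305.0 = 138.5·ln 20.52 − 305.0 = 138.5·3.0214 − 305.0 = 113.464.
Rounded: 113.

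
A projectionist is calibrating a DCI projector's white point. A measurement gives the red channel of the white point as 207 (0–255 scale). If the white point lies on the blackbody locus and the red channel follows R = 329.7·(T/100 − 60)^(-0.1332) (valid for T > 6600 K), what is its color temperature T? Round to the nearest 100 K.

(t − 60)^(-0.1332) = 207/329.7 = 0.62784.
t − 60 = 0.62784^(1/-0.1332) = 0.62784^(-7.508) = 32.933, so t = 92.933.
T = 100·t = 9293 K → 9300 K to the nearest 100 K.

9300 K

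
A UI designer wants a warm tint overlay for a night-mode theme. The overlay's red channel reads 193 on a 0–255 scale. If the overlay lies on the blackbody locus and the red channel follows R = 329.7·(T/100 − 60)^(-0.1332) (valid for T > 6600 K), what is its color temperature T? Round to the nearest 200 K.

(t − 60)^(-0.1332) = 193/329.7 = 0.58538.
t − 60 = 0.58538^(1/-0.1332) = 0.58538^(-7.508) = 55.713, so t = 115.713.
T = 100·t = 11571 K → 11600 K to the nearest 200 K.

11600 K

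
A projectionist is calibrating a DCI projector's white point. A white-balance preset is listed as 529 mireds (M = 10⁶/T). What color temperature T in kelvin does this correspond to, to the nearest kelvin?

T = 10⁶ / 529 = 1890.36 K → 1890 K.

1890 K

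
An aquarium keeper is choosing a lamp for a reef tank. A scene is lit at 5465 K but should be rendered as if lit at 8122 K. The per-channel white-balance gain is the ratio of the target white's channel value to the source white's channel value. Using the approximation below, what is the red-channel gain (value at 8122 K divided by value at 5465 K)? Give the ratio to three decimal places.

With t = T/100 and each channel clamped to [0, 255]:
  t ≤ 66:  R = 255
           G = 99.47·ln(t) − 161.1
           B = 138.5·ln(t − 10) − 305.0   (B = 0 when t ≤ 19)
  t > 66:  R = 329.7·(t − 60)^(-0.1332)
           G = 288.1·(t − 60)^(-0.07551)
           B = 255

At 5465 K (t = 54.65):
  R = 255 by definition for t ≤ 66.
At 8122 K (t = 81.22):
  R = 329.7·(81.22 − 60)^(-0.1332) = 329.7·21.22^(-0.1332) = 329.7·0.66570 = 219.481.
Gain = 219.481 / 255.000 = 0.8607 → 0.861.

0.861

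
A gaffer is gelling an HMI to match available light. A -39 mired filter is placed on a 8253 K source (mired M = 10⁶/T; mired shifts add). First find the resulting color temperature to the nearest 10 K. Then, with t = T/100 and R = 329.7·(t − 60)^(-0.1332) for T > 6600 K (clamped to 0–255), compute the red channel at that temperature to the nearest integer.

190

M_in = 10⁶/8253 = 121.17; M_out = 121.17 + (-39) = 82.17.
T_out = 10⁶/82.17 = 12170.2 K → 12170 K; t = 121.7.
R = 329.7·(121.7 − 60)^(-0.1332) = 329.7·61.7^(-0.1332) = 329.7·0.57748 = 190.394.
Rounded: 190.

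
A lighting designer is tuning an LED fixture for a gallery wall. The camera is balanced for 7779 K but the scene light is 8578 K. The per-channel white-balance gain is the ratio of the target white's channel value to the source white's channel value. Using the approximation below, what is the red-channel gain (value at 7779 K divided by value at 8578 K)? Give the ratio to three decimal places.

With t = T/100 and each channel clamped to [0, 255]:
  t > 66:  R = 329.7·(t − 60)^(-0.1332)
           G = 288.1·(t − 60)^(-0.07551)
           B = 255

1.051

At 8578 K (t = 85.78):
  R = 329.7·(85.78 − 60)^(-0.1332) = 329.7·25.78^(-0.1332) = 329.7·0.64866 = 213.863.
At 7779 K (t = 77.79):
  R = 329.7·(77.79 − 60)^(-0.1332) = 329.7·17.79^(-0.1332) = 329.7·0.68152 = 224.696.
Gain = 224.696 / 213.863 = 1.0507 → 1.051.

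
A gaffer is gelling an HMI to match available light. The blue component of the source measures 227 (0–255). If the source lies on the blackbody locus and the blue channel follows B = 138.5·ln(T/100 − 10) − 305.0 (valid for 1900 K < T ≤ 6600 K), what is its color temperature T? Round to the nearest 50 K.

5650 K

ln(t − 10) = (227 + 305.0) / 138.5 = 3.8412.
t − 10 = e^3.8412 = 46.579, so t = 56.579.
T = 100·t = 5658 K → 5650 K to the nearest 50 K.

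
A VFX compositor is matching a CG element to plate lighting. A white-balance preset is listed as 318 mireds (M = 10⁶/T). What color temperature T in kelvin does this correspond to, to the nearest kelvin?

3145 K

T = 10⁶ / 318 = 3144.65 K → 3145 K.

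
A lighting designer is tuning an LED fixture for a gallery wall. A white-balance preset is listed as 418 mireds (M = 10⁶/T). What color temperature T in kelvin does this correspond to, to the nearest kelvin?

2392 K

T = 10⁶ / 418 = 2392.34 K → 2392 K.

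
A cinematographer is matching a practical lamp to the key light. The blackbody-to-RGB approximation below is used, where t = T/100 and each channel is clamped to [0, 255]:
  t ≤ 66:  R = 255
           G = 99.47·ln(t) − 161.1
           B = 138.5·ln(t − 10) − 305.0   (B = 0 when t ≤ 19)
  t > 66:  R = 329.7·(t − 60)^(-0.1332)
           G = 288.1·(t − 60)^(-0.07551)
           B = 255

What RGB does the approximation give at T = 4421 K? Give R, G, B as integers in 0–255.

t = 4421/100 = 44.21; the t ≤ 66 branch applies.
R = 255 by definition for t ≤ 66.
G = 99.47·ln 44.21 − 161.1 = 99.47·3.7890 − 161.1 = 215.787.
B = 138.5·ln(44.21 − 10) − 305.0 = 138.5·ln 34.21 − 305.0 = 138.5·3.5325 − 305.0 = 184.254.
Rounded: (255, 216, 184).

R=255, G=216, B=184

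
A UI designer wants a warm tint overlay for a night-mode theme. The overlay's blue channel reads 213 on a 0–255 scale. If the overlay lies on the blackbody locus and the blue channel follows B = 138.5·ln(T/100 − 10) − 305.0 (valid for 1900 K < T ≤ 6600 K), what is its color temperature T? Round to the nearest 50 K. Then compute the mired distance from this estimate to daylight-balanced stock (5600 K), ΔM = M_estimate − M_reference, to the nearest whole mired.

+14 mireds

ln(t − 10) = (213 + 305.0) / 138.5 = 3.7401.
t − 10 = e^3.7401 = 42.101, so t = 52.101.
T = 100·t = 5210 K → 5200 K to the nearest 50 K.
M_estimate = 10⁶/5200 = 192.31; M_reference = 10⁶/5600 = 178.57.
ΔM = 192.31 − 178.57 = 13.74 → +14 mireds.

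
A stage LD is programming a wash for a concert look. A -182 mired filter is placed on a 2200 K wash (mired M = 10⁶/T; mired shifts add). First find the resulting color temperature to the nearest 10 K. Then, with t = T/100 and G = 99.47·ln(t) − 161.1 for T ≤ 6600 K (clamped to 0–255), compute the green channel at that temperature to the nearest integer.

197

M_in = 10⁶/2200 = 454.55; M_out = 454.55 + (-182) = 272.55.
T_out = 10⁶/272.55 = 3669.1 K → 3670 K; t = 36.7.
G = 99.47·ln 36.7 − 161.1 = 99.47·3.6028 − 161.1 = 197.268.
Rounded: 197.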